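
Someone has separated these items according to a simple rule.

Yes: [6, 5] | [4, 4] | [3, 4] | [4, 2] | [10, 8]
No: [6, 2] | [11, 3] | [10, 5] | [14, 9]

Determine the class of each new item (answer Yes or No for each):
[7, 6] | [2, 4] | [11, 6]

Yes, Yes, No

Every 'Yes' example satisfies: |first − second| ≤ 2. None of the 'No' examples do.
[7, 6]: |7−6| = 1 — satisfies this, so Yes. [2, 4]: |2−4| = 2 — satisfies this, so Yes. [11, 6]: |11−6| = 5 — fails this test, so No.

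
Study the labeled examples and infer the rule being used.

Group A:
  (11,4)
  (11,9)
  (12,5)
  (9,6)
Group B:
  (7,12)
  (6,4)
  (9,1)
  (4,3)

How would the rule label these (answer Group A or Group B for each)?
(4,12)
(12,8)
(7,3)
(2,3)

The classifier is using: first > second AND sum ≥ 15.
(4,12) — 4 < 12, 4+12 = 16, hence Group B. (12,8) — 12 > 8, 12+8 = 20, hence Group A. (7,3) — 7 > 3, 7+3 = 10, hence Group B. (2,3) — 2 < 3, 2+3 = 5, hence Group B.

Group B, Group A, Group B, Group B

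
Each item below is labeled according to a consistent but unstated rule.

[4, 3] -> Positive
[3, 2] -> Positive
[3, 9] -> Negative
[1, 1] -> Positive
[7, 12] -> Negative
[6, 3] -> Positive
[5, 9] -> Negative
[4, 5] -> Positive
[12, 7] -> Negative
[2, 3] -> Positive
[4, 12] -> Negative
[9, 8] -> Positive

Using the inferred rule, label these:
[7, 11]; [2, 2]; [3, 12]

All 'Positive' examples share one property — |first − second| ≤ 3 — and every 'Negative' example lacks it.
[7, 11] → |7−11| = 4 → Negative.
[2, 2] → |2−2| = 0 → Positive.
[3, 12] → |3−12| = 9 → Negative.

Negative, Positive, Negative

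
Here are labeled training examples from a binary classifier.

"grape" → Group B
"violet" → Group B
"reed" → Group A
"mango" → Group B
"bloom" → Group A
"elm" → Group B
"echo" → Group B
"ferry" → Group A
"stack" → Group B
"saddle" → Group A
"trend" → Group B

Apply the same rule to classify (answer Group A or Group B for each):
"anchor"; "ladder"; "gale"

All 'Group A' examples share one property — has a double letter — and every 'Group B' example lacks it.
"anchor" — no doubled letter, hence Group B.
"ladder" — 'dd' doubled, hence Group A.
"gale" — no doubled letter, hence Group B.

Group B, Group A, Group B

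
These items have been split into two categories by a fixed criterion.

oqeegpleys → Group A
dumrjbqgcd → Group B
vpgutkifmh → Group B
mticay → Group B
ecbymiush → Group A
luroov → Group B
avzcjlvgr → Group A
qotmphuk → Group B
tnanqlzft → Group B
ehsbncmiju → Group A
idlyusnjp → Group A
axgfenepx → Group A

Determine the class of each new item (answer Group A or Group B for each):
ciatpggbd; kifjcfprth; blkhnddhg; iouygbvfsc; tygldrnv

Looking at the examples, the only property every 'Group A' case has and every 'Group B' case lacks is: starts with a vowel.
Group B: ciatpggbd, since starts with 'c'. Group B: kifjcfprth, since starts with 'k'. Group B: blkhnddhg, since starts with 'b'. Group A: iouygbvfsc, since starts with 'i'. Group B: tygldrnv, since starts with 't'.

Group B, Group B, Group B, Group A, Group B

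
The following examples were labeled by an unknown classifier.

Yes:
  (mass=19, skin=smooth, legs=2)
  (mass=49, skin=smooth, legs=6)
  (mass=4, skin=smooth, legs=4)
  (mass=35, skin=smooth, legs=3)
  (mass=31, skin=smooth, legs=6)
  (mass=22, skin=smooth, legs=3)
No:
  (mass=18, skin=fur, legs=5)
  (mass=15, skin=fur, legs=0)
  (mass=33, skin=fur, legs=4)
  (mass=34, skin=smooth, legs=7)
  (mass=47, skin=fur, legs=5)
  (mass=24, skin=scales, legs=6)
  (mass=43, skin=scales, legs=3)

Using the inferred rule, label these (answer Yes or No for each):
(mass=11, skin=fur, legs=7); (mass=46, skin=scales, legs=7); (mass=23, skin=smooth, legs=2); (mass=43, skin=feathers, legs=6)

The rule appears to be: skin is smooth AND legs ≤ 6.
(mass=11, skin=fur, legs=7): skin is fur, legs = 7 — does not fit, so No. (mass=46, skin=scales, legs=7): skin is scales, legs = 7 — does not fit, so No. (mass=23, skin=smooth, legs=2): skin is smooth, legs = 2 — has this property, so Yes. (mass=43, skin=feathers, legs=6): skin is feathers, legs = 6 — does not fit, so No.

No, No, Yes, No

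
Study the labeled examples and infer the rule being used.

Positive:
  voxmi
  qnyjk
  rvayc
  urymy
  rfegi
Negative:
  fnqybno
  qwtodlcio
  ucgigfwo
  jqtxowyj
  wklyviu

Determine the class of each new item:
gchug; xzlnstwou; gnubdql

The simplest hypothesis consistent with all the labels is: length 5.
gchug: Positive (length 5).
xzlnstwou: Negative (length 9).
gnubdql: Negative (length 7).

Positive, Negative, Negative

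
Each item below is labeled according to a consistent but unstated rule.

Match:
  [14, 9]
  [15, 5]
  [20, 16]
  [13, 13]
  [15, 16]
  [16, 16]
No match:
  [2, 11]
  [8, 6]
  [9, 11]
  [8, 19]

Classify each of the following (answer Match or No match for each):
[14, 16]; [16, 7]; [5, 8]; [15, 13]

Match, Match, No match, Match

Rule: first ≥ 11. This holds for each 'Match' example and fails for each 'No match' one.
[14, 16]: Match (first 14).
[16, 7]: Match (first 16).
[5, 8]: No match (first 5).
[15, 13]: Match (first 15).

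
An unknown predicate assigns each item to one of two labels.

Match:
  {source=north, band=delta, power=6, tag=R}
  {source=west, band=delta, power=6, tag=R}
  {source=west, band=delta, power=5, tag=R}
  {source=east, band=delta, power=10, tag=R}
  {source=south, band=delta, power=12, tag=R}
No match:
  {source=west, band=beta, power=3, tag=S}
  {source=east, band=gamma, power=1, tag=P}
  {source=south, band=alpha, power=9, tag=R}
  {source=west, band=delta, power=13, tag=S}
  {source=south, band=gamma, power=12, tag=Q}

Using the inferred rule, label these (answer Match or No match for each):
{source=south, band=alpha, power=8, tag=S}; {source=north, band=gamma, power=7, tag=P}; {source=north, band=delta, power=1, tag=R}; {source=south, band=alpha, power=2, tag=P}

No match, No match, Match, No match

The distinguishing property — band is delta AND tag is R — holds for all the 'Match' cases and none of the 'No match' cases.
{source=south, band=alpha, power=8, tag=S}: No match (band is alpha, tag is S).
{source=north, band=gamma, power=7, tag=P}: No match (band is gamma, tag is P).
{source=north, band=delta, power=1, tag=R}: Match (band is delta, tag is R).
{source=south, band=alpha, power=2, tag=P}: No match (band is alpha, tag is P).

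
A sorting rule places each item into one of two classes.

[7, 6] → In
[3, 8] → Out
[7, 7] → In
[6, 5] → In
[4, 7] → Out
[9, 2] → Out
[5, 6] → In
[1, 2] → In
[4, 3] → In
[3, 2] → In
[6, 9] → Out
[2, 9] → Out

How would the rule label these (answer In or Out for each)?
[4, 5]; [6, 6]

In, In

The classifier is using: |first − second| ≤ 1.
[4, 5] — |4−5| = 1, hence In.
[6, 6] — |6−6| = 0, hence In.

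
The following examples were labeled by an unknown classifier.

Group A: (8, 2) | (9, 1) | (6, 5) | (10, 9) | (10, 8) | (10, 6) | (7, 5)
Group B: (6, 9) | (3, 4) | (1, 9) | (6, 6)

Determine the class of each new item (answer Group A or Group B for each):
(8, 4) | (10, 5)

All 'Group A' examples share one property — first > second — and every 'Group B' example lacks it.

Group A, Group A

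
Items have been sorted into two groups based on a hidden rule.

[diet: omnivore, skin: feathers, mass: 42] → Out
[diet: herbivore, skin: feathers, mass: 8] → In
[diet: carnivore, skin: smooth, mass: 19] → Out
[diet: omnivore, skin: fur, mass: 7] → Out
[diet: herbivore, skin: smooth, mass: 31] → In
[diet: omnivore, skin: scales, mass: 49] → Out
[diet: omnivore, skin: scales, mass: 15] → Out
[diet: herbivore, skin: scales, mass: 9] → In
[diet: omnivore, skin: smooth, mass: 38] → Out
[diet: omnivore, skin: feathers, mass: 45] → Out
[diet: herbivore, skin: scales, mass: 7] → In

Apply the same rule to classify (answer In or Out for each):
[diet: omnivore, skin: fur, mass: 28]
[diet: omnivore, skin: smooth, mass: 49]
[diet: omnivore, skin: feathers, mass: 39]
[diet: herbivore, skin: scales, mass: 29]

Out, Out, Out, In

Checking candidate rules against both groups, what survives is: diet is herbivore.
[diet: omnivore, skin: fur, mass: 28]: diet is omnivore, does not satisfy this → Out. [diet: omnivore, skin: smooth, mass: 49]: diet is omnivore, does not satisfy this → Out. [diet: omnivore, skin: feathers, mass: 39]: diet is omnivore, does not satisfy this → Out. [diet: herbivore, skin: scales, mass: 29]: diet is herbivore, passes → In.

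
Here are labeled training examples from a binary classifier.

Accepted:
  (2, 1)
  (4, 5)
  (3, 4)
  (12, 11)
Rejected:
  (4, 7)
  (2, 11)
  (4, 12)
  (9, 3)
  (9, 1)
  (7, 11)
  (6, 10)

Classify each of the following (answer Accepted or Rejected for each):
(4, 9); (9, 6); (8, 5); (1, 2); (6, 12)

The classifier is using: |first − second| ≤ 1.

Rejected, Rejected, Rejected, Accepted, Rejected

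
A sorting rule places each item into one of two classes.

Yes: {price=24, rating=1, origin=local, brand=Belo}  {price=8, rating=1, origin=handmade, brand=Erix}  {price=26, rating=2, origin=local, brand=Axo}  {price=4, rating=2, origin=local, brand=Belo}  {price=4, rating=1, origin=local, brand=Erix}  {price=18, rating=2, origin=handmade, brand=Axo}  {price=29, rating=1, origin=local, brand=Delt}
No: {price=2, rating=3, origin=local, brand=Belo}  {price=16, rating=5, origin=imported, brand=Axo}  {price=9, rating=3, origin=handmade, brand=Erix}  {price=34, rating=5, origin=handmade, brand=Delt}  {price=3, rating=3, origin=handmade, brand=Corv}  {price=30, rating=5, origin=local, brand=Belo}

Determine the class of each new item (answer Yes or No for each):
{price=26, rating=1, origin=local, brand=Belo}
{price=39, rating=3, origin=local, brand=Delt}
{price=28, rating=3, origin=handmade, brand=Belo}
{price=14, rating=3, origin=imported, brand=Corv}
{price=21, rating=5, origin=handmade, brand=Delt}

Yes, No, No, No, No

The classifier is using: rating ≤ 2.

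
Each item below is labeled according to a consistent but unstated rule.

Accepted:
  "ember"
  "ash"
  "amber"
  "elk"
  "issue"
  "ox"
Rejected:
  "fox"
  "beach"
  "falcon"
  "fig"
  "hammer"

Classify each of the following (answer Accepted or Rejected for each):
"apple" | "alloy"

Looking at the examples, the only property every 'Accepted' case has and every 'Rejected' case lacks is: starts with a vowel.
"apple" → starts with 'a' → Accepted.
"alloy" → starts with 'a' → Accepted.

Accepted, Accepted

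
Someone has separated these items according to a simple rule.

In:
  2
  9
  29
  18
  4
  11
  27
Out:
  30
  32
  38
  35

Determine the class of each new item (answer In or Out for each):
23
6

In, In

The rule appears to be: at most 29.
In: 23, since 23 ≤ 29. In: 6, since 6 ≤ 29.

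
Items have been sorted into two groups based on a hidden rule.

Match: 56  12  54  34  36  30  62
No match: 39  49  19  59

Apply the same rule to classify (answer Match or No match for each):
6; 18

A rule that fits every label: even — true of each 'Match' example, false of each 'No match' one.
6: 6 is even — meets the rule, so Match. 18: 18 is even — meets the rule, so Match.

Match, Match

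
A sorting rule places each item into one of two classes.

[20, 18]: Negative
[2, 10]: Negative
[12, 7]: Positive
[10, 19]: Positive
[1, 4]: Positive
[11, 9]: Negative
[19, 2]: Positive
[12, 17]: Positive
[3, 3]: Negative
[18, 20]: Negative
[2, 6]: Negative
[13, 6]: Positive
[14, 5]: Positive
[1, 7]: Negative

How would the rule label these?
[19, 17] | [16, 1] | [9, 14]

The distinguishing property — sum is odd — holds for all the 'Positive' cases and none of the 'Negative' cases.
[19, 17]: 19+17 = 36, fails this test → Negative. [16, 1]: 16+1 = 17, satisfies this → Positive. [9, 14]: 9+14 = 23, satisfies this → Positive.

Negative, Positive, Positive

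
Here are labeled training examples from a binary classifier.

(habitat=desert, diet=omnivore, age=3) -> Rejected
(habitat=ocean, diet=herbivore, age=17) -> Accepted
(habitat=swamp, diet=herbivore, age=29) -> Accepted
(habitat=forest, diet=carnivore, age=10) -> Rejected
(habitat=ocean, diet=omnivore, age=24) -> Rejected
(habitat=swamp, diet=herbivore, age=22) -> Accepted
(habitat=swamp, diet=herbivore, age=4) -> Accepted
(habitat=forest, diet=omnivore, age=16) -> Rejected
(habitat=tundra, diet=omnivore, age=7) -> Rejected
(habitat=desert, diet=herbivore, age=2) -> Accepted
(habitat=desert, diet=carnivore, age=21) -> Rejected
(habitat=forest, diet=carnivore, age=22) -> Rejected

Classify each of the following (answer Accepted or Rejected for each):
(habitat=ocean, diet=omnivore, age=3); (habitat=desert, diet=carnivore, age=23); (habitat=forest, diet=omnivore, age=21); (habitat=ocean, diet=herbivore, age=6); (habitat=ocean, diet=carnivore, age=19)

A rule that fits every label: diet is herbivore — true of each 'Accepted' example, false of each 'Rejected' one.
(habitat=ocean, diet=omnivore, age=3): diet is omnivore — doesn't match, so Rejected. (habitat=desert, diet=carnivore, age=23): diet is carnivore — doesn't match, so Rejected. (habitat=forest, diet=omnivore, age=21): diet is omnivore — doesn't match, so Rejected. (habitat=ocean, diet=herbivore, age=6): diet is herbivore — matches, so Accepted. (habitat=ocean, diet=carnivore, age=19): diet is carnivore — doesn't match, so Rejected.

Rejected, Rejected, Rejected, Accepted, Rejected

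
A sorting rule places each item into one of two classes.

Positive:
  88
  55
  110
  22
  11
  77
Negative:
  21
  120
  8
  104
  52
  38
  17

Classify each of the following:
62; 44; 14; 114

Negative, Positive, Negative, Negative

The rule appears to be: multiple of 11.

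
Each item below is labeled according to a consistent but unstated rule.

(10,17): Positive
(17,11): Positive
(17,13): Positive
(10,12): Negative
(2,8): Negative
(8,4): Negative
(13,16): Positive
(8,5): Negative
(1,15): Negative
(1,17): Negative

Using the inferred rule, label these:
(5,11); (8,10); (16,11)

Negative, Negative, Positive

The simplest hypothesis consistent with all the labels is: sum ≥ 27.
(5,11) → 5+11 = 16 → Negative. (8,10) → 8+10 = 18 → Negative. (16,11) → 16+11 = 27 → Positive.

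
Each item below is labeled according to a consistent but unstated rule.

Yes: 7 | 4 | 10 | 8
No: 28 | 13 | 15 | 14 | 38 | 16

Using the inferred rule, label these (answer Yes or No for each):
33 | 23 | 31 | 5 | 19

Rule: at most 10. This holds for each 'Yes' example and fails for each 'No' one.

No, No, No, Yes, No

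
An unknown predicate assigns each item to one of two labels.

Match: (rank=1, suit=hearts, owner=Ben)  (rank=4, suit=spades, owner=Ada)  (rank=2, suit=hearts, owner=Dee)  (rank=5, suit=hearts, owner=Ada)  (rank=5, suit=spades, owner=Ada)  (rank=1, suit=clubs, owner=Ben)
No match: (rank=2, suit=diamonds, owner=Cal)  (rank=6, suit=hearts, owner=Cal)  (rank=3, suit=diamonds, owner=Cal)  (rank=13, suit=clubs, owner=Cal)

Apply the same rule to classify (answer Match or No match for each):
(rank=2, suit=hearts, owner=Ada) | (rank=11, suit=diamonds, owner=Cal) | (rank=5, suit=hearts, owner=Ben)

Match, No match, Match

The common property of the 'Match' items is: owner is not Cal. No 'No match' item has it.
(rank=2, suit=hearts, owner=Ada) — owner is Ada, hence Match.
(rank=11, suit=diamonds, owner=Cal) — owner is Cal, hence No match.
(rank=5, suit=hearts, owner=Ben) — owner is Ben, hence Match.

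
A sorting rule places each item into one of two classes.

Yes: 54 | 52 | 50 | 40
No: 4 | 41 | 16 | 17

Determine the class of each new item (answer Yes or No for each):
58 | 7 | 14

The common property of the 'Yes' items is: even AND at least 17. No 'No' item has it.
58: 58 is even, 58 ≥ 17 — fits, so Yes. 7: 7 is odd, 7 < 17 — lacks this property, so No. 14: 14 is even, 14 < 17 — lacks this property, so No.

Yes, No, No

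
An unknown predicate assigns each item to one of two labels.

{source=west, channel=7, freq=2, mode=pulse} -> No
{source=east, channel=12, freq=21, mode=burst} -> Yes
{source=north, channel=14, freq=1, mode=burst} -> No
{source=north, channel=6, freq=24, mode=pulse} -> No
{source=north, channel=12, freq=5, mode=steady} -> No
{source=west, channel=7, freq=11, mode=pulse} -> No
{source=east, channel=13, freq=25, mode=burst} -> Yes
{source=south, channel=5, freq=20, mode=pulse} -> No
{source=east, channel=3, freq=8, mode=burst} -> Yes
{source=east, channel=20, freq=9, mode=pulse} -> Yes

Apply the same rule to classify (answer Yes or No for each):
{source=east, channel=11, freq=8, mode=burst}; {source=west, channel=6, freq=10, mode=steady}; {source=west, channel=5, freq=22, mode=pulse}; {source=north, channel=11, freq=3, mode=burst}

Yes, No, No, No

The common property of the 'Yes' items is: source is east. No 'No' item has it.
Yes: {source=east, channel=11, freq=8, mode=burst}, since source is east.
No: {source=west, channel=6, freq=10, mode=steady}, since source is west.
No: {source=west, channel=5, freq=22, mode=pulse}, since source is west.
No: {source=north, channel=11, freq=3, mode=burst}, since source is north.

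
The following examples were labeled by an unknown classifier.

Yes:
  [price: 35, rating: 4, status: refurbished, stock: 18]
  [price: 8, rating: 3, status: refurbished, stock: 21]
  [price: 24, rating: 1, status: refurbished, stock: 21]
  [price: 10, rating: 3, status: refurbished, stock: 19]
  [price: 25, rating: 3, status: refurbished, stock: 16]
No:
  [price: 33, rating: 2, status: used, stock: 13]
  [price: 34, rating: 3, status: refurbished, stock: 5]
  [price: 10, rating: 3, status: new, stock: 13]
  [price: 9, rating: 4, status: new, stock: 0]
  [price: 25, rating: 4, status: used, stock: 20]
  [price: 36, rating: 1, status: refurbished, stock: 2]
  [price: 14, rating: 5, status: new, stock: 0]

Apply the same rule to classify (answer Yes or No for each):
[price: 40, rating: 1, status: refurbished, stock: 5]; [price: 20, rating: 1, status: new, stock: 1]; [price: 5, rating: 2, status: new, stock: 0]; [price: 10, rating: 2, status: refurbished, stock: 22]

No, No, No, Yes

One predicate separates the groups cleanly: status is refurbished AND stock ≥ 13.
[price: 40, rating: 1, status: refurbished, stock: 5] → status is refurbished, stock = 5 → No.
[price: 20, rating: 1, status: new, stock: 1] → status is new, stock = 1 → No.
[price: 5, rating: 2, status: new, stock: 0] → status is new, stock = 0 → No.
[price: 10, rating: 2, status: refurbished, stock: 22] → status is refurbished, stock = 22 → Yes.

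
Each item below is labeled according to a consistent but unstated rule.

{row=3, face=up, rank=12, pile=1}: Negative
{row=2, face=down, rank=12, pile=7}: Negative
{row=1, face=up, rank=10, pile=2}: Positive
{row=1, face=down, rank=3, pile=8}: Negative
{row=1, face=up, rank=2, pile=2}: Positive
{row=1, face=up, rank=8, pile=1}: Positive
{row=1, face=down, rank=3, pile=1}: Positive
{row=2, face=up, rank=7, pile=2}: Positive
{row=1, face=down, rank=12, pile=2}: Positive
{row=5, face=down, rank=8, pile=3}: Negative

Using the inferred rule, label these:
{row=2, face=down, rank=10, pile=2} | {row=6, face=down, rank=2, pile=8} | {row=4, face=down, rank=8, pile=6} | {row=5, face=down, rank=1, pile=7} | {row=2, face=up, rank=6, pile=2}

'Positive' ⟺ pile ≤ 2 AND row ≤ 2.
Positive: {row=2, face=down, rank=10, pile=2}, since pile = 2, row = 2. Negative: {row=6, face=down, rank=2, pile=8}, since pile = 8, row = 6. Negative: {row=4, face=down, rank=8, pile=6}, since pile = 6, row = 4. Negative: {row=5, face=down, rank=1, pile=7}, since pile = 7, row = 5. Positive: {row=2, face=up, rank=6, pile=2}, since pile = 2, row = 2.

Positive, Negative, Negative, Negative, Positive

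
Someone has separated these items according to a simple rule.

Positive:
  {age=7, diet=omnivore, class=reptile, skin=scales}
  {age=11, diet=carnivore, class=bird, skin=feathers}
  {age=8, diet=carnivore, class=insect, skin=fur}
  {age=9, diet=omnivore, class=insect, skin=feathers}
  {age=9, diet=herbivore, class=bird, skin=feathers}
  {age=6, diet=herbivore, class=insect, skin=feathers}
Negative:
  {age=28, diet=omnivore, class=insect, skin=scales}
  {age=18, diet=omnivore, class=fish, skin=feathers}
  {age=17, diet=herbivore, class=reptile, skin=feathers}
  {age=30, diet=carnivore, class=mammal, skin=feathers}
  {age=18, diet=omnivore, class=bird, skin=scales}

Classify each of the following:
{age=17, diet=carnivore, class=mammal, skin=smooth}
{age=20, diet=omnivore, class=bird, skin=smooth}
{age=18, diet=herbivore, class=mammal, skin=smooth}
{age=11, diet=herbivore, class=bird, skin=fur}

Every 'Positive' example satisfies: age ≤ 11. None of the 'Negative' examples do.

Negative, Negative, Negative, Positive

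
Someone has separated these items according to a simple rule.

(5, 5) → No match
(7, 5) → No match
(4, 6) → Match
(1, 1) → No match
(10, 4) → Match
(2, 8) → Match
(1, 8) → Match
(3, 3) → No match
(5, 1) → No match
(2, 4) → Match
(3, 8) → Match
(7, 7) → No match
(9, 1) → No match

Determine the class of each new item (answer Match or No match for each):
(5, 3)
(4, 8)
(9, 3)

No match, Match, No match

'Match' ⟺ second is even.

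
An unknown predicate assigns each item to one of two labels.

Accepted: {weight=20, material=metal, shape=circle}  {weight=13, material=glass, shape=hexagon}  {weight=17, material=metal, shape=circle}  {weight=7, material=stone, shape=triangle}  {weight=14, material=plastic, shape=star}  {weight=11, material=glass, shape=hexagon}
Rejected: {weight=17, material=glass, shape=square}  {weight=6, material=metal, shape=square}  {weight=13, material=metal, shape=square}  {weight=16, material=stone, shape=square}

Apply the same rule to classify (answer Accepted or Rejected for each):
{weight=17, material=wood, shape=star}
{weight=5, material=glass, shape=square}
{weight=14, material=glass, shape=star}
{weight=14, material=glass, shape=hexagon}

'Accepted' ⟺ shape is not square.

Accepted, Rejected, Accepted, Accepted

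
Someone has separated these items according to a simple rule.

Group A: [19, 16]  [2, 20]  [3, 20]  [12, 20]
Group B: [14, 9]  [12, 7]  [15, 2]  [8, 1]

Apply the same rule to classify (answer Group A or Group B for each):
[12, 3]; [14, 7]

Group B, Group B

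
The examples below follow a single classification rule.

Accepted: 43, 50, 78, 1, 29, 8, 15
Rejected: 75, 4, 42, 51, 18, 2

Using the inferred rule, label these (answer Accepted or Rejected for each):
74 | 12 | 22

Rejected, Rejected, Accepted

The simplest hypothesis consistent with all the labels is: ≡ 1 (mod 7).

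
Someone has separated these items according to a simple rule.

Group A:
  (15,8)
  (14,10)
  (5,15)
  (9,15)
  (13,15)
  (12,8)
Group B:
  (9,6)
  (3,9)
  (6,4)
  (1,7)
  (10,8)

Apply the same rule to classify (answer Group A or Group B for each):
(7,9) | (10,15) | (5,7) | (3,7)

All 'Group A' examples share one property — sum ≥ 20 — and every 'Group B' example lacks it.
(7,9): 7+9 = 16 — does not fit, so Group B. (10,15): 10+15 = 25 — qualifies, so Group A. (5,7): 5+7 = 12 — does not fit, so Group B. (3,7): 3+7 = 10 — does not fit, so Group B.

Group B, Group A, Group B, Group B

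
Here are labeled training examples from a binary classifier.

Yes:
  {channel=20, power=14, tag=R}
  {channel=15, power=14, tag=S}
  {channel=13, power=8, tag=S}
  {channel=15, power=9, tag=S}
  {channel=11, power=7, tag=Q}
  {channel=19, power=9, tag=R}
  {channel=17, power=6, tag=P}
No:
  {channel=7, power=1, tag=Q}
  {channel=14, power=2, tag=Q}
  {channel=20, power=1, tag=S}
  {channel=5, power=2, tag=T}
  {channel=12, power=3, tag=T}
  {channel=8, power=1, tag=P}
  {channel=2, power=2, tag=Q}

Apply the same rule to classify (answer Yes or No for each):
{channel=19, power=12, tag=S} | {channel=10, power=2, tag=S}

Yes, No

The common property of the 'Yes' items is: power ≥ 6. No 'No' item has it.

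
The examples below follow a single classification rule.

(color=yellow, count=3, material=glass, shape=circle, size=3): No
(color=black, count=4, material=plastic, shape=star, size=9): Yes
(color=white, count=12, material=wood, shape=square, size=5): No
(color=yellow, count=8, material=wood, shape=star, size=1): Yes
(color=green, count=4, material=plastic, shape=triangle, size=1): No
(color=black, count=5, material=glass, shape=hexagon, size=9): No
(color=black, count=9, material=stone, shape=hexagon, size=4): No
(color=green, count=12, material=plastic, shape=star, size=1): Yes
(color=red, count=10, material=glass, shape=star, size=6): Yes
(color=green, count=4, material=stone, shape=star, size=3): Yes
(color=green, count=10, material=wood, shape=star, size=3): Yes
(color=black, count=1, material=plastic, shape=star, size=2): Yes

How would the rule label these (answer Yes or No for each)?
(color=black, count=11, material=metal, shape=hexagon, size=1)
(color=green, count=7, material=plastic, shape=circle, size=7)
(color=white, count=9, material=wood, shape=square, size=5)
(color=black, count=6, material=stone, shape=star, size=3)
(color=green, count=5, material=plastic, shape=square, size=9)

One predicate separates the groups cleanly: shape is star.

No, No, No, Yes, No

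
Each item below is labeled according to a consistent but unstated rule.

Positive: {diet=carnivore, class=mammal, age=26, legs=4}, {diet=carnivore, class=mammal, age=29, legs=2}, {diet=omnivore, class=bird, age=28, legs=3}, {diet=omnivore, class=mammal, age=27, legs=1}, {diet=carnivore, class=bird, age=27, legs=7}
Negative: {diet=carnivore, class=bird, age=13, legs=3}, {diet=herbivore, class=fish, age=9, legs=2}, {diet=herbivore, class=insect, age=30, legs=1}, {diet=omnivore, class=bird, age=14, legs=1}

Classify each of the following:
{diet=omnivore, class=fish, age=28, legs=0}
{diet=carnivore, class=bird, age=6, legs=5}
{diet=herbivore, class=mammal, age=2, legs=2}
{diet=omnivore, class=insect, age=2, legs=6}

Positive, Negative, Negative, Negative

The distinguishing property — age ≥ 26 AND age ≤ 29 — holds for all the 'Positive' cases and none of the 'Negative' cases.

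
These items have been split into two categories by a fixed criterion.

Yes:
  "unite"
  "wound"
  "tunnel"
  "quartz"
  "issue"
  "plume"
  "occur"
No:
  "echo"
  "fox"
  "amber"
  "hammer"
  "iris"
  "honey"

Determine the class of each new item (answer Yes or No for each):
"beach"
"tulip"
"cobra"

No, Yes, No

Rule: contains 'u'. This holds for each 'Yes' example and fails for each 'No' one.
"beach" — no 'u', hence No.
"tulip" — has 'u', hence Yes.
"cobra" — no 'u', hence No.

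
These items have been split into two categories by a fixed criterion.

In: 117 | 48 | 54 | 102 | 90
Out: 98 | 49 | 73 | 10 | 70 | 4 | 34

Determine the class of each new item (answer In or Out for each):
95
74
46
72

Out, Out, Out, In

A rule that fits every label: multiple of 3 — true of each 'In' example, false of each 'Out' one.
Out: 95, since 95 = 3·31 + 2. Out: 74, since 74 = 3·24 + 2. Out: 46, since 46 = 3·15 + 1. In: 72, since 72 = 3·24.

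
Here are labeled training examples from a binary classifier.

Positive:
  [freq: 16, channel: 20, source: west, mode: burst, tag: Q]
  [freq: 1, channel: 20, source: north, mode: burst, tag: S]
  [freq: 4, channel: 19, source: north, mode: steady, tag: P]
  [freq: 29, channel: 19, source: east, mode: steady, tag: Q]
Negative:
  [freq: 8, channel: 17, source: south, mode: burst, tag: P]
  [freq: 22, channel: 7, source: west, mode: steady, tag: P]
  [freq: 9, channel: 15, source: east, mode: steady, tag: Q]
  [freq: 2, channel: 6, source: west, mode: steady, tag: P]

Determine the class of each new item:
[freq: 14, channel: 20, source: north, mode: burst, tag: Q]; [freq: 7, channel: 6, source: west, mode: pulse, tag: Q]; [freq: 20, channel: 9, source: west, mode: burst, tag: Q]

Positive, Negative, Negative

The rule appears to be: channel ≥ 19.
[freq: 14, channel: 20, source: north, mode: burst, tag: Q] — channel = 20, hence Positive.
[freq: 7, channel: 6, source: west, mode: pulse, tag: Q] — channel = 6, hence Negative.
[freq: 20, channel: 9, source: west, mode: burst, tag: Q] — channel = 9, hence Negative.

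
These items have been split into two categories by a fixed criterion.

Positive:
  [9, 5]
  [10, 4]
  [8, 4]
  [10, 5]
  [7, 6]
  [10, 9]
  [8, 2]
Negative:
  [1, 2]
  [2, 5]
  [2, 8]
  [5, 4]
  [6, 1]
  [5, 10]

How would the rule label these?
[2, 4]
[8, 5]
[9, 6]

Negative, Positive, Positive

The simplest hypothesis consistent with all the labels is: first ≥ 7.
[2, 4] → first 2 → Negative.
[8, 5] → first 8 → Positive.
[9, 6] → first 9 → Positive.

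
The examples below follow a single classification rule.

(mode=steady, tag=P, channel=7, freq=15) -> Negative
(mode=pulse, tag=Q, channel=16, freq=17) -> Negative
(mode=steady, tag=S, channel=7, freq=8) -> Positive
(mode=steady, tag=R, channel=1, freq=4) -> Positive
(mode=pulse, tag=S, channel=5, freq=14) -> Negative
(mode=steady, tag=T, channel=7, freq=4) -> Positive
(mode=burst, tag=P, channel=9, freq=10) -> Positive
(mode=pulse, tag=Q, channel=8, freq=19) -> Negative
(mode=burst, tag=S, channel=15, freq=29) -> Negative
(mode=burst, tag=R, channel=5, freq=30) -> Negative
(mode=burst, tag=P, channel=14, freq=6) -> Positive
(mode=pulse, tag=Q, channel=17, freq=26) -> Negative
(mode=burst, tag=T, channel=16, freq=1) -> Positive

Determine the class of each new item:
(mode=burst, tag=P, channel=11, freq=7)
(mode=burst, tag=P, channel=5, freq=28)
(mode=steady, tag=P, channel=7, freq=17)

The rule appears to be: freq ≤ 10.
(mode=burst, tag=P, channel=11, freq=7): freq = 7 — has this property, so Positive.
(mode=burst, tag=P, channel=5, freq=28): freq = 28 — fails the rule, so Negative.
(mode=steady, tag=P, channel=7, freq=17): freq = 17 — fails the rule, so Negative.

Positive, Negative, Negative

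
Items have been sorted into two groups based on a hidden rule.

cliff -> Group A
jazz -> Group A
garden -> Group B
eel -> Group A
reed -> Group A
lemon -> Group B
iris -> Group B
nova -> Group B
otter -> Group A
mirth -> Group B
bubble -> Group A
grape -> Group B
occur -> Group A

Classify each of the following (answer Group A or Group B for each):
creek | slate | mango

Group A, Group B, Group B

All 'Group A' examples share one property — has a double letter — and every 'Group B' example lacks it.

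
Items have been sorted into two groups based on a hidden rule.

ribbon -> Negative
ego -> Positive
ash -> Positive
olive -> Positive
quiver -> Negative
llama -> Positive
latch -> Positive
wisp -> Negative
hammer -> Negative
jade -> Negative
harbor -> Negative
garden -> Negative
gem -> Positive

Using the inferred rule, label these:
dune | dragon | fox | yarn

Negative, Negative, Positive, Negative

The simplest hypothesis consistent with all the labels is: odd length.
dune: Negative (length 4). dragon: Negative (length 6). fox: Positive (length 3). yarn: Negative (length 4).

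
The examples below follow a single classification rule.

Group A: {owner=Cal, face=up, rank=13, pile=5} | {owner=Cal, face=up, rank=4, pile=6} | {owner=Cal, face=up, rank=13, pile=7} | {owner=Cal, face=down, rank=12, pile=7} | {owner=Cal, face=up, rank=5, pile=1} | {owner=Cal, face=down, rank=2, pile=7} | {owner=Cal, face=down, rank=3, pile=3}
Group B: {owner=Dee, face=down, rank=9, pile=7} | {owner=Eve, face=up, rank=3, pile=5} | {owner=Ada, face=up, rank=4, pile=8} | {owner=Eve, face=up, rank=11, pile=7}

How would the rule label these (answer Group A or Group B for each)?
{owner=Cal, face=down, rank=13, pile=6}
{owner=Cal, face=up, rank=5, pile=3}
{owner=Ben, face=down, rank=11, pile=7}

Group A, Group A, Group B

Looking at the examples, the only property every 'Group A' case has and every 'Group B' case lacks is: owner is Cal.
{owner=Cal, face=down, rank=13, pile=6} → owner is Cal → Group A.
{owner=Cal, face=up, rank=5, pile=3} → owner is Cal → Group A.
{owner=Ben, face=down, rank=11, pile=7} → owner is Ben → Group B.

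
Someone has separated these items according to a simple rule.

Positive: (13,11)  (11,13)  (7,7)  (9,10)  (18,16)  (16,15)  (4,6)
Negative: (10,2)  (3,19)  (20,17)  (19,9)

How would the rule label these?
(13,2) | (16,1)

The rule appears to be: |first − second| ≤ 2.
(13,2): Negative (|13−2| = 11). (16,1): Negative (|16−1| = 15).

Negative, Negative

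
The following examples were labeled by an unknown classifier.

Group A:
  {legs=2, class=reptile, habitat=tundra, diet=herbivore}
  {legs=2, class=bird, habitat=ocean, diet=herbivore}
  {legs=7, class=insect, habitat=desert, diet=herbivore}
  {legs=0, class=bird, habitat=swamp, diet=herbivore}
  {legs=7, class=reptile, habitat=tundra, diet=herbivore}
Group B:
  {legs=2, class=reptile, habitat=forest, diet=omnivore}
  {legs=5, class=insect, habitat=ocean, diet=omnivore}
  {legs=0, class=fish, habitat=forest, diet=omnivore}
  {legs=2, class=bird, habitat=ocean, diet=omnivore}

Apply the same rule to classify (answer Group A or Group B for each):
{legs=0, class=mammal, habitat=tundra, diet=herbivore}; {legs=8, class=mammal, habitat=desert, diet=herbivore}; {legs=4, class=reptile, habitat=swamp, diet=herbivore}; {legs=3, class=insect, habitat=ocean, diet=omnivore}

Group A, Group A, Group A, Group B

A rule that fits every label: diet is herbivore — true of each 'Group A' example, false of each 'Group B' one.
{legs=0, class=mammal, habitat=tundra, diet=herbivore} → diet is herbivore → Group A. {legs=8, class=mammal, habitat=desert, diet=herbivore} → diet is herbivore → Group A. {legs=4, class=reptile, habitat=swamp, diet=herbivore} → diet is herbivore → Group A. {legs=3, class=insect, habitat=ocean, diet=omnivore} → diet is omnivore → Group B.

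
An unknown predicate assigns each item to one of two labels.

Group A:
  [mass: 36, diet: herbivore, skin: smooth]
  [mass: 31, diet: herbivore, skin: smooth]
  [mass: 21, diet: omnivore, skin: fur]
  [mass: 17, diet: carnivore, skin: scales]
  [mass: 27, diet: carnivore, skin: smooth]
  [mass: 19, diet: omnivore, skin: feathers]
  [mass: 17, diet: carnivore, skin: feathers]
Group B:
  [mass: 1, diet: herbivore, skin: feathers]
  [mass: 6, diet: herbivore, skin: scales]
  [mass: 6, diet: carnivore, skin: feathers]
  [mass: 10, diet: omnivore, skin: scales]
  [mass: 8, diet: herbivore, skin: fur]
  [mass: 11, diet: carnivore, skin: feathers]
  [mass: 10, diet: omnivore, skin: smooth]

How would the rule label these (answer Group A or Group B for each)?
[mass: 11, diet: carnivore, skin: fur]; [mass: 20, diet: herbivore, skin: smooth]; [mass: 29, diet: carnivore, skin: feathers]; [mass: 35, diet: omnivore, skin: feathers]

Group B, Group A, Group A, Group A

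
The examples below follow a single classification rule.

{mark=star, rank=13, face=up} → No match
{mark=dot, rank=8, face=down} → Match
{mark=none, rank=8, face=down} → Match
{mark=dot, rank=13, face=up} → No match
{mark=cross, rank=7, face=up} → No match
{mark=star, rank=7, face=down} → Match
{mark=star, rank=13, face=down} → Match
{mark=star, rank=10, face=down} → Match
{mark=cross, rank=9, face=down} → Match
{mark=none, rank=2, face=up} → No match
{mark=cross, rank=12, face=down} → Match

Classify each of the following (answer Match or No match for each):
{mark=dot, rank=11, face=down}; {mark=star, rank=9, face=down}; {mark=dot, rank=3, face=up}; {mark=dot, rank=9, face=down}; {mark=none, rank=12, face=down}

One predicate separates the groups cleanly: face is down.
{mark=dot, rank=11, face=down} — face is down, hence Match.
{mark=star, rank=9, face=down} — face is down, hence Match.
{mark=dot, rank=3, face=up} — face is up, hence No match.
{mark=dot, rank=9, face=down} — face is down, hence Match.
{mark=none, rank=12, face=down} — face is down, hence Match.

Match, Match, No match, Match, Match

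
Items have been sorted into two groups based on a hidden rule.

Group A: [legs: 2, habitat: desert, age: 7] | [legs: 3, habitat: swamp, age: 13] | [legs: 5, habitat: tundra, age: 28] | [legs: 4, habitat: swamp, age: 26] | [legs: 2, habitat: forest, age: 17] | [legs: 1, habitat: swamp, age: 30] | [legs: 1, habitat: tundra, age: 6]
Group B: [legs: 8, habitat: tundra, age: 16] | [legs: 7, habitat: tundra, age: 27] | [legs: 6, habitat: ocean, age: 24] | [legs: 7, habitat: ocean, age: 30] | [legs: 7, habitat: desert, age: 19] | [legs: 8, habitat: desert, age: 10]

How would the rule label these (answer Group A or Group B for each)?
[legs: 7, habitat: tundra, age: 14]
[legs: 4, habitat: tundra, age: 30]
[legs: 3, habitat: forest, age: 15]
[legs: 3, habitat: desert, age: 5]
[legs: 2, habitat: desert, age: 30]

Every 'Group A' example satisfies: legs ≤ 5. None of the 'Group B' examples do.
[legs: 7, habitat: tundra, age: 14] — legs = 7, hence Group B. [legs: 4, habitat: tundra, age: 30] — legs = 4, hence Group A. [legs: 3, habitat: forest, age: 15] — legs = 3, hence Group A. [legs: 3, habitat: desert, age: 5] — legs = 3, hence Group A. [legs: 2, habitat: desert, age: 30] — legs = 2, hence Group A.

Group B, Group A, Group A, Group A, Group A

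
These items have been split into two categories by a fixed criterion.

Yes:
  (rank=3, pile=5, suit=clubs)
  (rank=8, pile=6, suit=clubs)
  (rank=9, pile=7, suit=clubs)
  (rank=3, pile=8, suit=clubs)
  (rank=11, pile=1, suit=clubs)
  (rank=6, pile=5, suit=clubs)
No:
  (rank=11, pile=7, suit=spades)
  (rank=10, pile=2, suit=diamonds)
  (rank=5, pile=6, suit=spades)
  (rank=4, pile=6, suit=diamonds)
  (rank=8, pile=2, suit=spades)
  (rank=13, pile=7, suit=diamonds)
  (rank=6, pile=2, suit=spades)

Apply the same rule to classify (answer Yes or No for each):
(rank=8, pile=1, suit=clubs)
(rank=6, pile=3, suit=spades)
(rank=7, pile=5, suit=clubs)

Yes, No, Yes

'Yes' ⟺ suit is clubs.
(rank=8, pile=1, suit=clubs): suit is clubs — fits, so Yes.
(rank=6, pile=3, suit=spades): suit is spades — fails the rule, so No.
(rank=7, pile=5, suit=clubs): suit is clubs — fits, so Yes.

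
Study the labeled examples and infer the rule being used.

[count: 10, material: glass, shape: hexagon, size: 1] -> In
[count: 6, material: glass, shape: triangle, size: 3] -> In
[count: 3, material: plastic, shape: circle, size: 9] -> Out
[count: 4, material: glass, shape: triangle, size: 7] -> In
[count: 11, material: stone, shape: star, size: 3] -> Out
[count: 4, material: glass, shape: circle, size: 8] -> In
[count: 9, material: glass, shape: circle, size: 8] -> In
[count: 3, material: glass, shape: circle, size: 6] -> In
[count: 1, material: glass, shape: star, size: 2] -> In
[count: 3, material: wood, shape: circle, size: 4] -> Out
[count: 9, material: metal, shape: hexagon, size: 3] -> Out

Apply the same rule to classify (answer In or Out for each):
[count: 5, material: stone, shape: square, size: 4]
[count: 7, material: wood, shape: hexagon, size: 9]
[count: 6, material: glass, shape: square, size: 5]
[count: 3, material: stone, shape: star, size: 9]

Out, Out, In, Out

Comparing the two groups points to one rule — material is glass.
[count: 5, material: stone, shape: square, size: 4] — material is stone, hence Out.
[count: 7, material: wood, shape: hexagon, size: 9] — material is wood, hence Out.
[count: 6, material: glass, shape: square, size: 5] — material is glass, hence In.
[count: 3, material: stone, shape: star, size: 9] — material is stone, hence Out.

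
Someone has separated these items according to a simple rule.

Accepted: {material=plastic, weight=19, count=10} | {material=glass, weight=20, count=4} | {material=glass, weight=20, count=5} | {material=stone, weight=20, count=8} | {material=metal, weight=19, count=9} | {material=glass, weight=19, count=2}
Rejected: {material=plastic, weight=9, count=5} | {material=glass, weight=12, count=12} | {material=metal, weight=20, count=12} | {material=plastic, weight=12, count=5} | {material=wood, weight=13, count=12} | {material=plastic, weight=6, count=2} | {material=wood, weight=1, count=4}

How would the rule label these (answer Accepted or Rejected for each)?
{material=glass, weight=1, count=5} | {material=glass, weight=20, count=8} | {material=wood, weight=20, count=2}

Rejected, Accepted, Accepted

The pattern is that an item is 'Accepted' exactly when: weight ≥ 13 AND count ≤ 10.
{material=glass, weight=1, count=5}: Rejected (weight = 1, count = 5). {material=glass, weight=20, count=8}: Accepted (weight = 20, count = 8). {material=wood, weight=20, count=2}: Accepted (weight = 20, count = 2).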